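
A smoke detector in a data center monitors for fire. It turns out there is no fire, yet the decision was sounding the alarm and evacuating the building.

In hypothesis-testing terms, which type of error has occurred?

Type I error

The null hypothesis here is that there is no fire.
'Sounding the alarm and evacuating the building' corresponds to rejecting H₀.
H₀ was rejected but H₀ is true — a Type I error (false positive).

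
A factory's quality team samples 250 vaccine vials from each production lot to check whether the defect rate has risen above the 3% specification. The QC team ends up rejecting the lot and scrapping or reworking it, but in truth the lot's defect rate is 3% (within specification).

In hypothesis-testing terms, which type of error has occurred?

Type I error

The null hypothesis here is that the lot's defect rate is 3% (within specification).
'Rejecting the lot and scrapping or reworking it' corresponds to rejecting H₀.
H₀ was rejected but H₀ is true — a Type I error (false positive).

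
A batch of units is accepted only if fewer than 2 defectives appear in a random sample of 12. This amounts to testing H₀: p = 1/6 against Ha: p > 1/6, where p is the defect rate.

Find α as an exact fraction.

The significance level is the probability, assuming p = 1/6, of seeing 2 or more defectives in 12 draws.
α = 1 − P(X ≤ 1) = 1 − 830078125/2176782336 = 1346704211/2176782336.

1346704211/2176782336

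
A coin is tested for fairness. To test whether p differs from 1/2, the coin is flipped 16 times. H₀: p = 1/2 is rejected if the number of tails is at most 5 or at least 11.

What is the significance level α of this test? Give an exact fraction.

α = P(K ≤ 5 or K ≥ 11 | p = 1/2), K ~ Binomial(16, 1/2).
The two tails are symmetric, so α = 2·(1 + 16 + 120 + 560 + 1820 + 4368)/2^16 = 13770/65536 = 6885/32768.

6885/32768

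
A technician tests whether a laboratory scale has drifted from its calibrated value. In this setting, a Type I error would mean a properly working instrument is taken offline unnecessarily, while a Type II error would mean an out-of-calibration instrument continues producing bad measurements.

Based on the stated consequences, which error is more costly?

The Type II consequence (an out-of-calibration instrument continues producing bad measurements) is more severe than the Type I consequence (a properly working instrument is taken offline unnecessarily).

Type II error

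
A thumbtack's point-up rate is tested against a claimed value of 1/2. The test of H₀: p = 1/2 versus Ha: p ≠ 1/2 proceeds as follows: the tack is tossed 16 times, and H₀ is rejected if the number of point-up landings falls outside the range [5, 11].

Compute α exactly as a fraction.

α = P(X ≤ 4 or X ≥ 12 | p = 1/2), X ~ Binomial(16, 1/2).
Each tail has probability (1 + 16 + 120 + 560 + 1820)/65536; doubling gives α = 5034/65536 = 2517/32768.

2517/32768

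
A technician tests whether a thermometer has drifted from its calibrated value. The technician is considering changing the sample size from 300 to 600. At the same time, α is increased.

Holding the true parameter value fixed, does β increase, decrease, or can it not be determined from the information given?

A larger sample reduces the standard error, pulling the sampling distribution under Ha further from the non-rejection region. Relaxing α lowers the evidence threshold; under Ha, outcomes that previously fell short now trigger rejection. Both changes push β in the same direction.

It decreases.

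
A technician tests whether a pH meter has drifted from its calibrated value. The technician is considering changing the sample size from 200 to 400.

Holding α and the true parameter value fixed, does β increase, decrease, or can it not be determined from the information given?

Increasing n separates the H₀ and Ha sampling distributions, so under Ha fewer outcomes land in the acceptance region.

It decreases.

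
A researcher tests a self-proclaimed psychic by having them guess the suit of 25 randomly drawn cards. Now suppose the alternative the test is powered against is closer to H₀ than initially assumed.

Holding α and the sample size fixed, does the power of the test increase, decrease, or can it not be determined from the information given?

It decreases.

When the true parameter is near the null value, the test has a harder time distinguishing Ha from H₀.
Since power = 1 − β and β increases, power decreases.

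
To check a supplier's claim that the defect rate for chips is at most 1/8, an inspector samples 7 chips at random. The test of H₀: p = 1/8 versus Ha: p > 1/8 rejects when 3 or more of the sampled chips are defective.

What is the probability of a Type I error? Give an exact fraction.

The significance level is the probability, assuming p = 1/8, of seeing 3 or more defectives in 7 draws.
Via the complement, α = 1 − Σ_{j=0}^{2} C(7,j)(1/8)^j(7/8)^{7-j} = 97119/2097152.

97119/2097152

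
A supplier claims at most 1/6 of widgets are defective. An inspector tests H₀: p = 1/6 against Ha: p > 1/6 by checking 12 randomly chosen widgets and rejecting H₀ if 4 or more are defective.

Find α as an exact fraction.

90828487/725594112

The significance level is the probability, assuming p = 1/6, of seeing 4 or more defectives in 12 draws.
Computing the lower-tail complement: 1 − 634765625/725594112 = 90828487/725594112.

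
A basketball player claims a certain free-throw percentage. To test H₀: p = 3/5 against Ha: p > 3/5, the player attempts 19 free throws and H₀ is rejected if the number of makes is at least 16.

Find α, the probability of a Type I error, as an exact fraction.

Under H₀, X ~ Binomial(19, 3/5), and α = P(X ≥ 16).
Summing C(19,j)(3/5)^j(2/5)^{19−j} for j = 16,…,19 gives 437914292733/19073486328125.

437914292733/19073486328125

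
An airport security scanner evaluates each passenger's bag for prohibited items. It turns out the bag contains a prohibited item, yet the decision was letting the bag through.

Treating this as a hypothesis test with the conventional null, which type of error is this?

The null hypothesis here is that the bag contains no prohibited items.
'Letting the bag through' corresponds to failing to reject H₀.
H₀ was not rejected but H₀ is false — a Type II error (false negative).

Type II error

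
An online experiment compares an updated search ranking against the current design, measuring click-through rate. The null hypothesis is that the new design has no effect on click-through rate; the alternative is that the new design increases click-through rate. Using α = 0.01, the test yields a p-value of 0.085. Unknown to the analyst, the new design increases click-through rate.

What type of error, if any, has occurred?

Since p = 0.085 ≥ α = 0.01, H₀ is not rejected.
H₀ is false (actually the new design increases click-through rate).
Failing to reject a false H₀ is a Type II error.

Type II error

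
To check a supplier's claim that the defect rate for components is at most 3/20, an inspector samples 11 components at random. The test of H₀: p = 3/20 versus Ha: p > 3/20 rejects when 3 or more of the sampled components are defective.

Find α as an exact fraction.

9059861222307/40960000000000

α = P(reject H₀ | H₀ true) = P(S ≥ 3 | p = 3/20), S ~ Binomial(11, 3/20).
Computing the lower-tail complement: 1 − 31900138777693/40960000000000 = 9059861222307/40960000000000.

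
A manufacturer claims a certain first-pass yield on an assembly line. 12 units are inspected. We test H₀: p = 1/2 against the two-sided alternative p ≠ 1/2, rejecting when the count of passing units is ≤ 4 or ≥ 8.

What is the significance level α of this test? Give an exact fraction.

Under H₀, K ~ Binomial(12, 1/2); α is the probability of landing in either tail, P(K ≤ 4) + P(K ≥ 8).
Each tail has probability (1 + 12 + 66 + 220 + 495)/4096; doubling gives α = 1588/4096 = 397/1024.

397/1024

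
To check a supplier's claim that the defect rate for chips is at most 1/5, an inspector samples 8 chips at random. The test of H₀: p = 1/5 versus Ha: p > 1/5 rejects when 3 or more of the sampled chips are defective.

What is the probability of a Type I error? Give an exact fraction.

Under H₀, X ~ Binomial(8, 1/5); the Type I error rate is P(X ≥ 3).
Computing the lower-tail complement: 1 − 311296/390625 = 79329/390625.

79329/390625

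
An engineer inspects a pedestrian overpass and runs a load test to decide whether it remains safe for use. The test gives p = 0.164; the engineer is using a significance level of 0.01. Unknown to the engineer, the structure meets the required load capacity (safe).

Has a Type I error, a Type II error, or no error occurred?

Neither — the decision is correct.

The conventional null hypothesis is that the structure meets the required load capacity (safe).
Since p = 0.164 ≥ α = 0.01, H₀ is not rejected.
H₀ is true (actually the structure meets the required load capacity (safe)).
The decision matches the true state — no error.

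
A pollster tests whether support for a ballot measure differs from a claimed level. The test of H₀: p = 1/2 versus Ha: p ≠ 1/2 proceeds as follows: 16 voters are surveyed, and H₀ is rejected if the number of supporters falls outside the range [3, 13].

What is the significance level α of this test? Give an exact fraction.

α = P(Y ≤ 2 or Y ≥ 14 | p = 1/2), Y ~ Binomial(16, 1/2).
Each tail has probability (1 + 16 + 120)/65536; doubling gives α = 274/65536 = 137/32768.

137/32768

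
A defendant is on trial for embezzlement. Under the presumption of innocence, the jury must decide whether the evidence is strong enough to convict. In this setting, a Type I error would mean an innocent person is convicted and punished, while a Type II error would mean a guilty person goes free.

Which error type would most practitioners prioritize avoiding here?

The Type I consequence (an innocent person is convicted and punished) is more severe than the Type II consequence (a guilty person goes free).

Type I error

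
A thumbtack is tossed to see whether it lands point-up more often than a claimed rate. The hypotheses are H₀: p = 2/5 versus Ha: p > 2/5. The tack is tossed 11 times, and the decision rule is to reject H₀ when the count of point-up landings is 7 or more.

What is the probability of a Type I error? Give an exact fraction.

α = P(reject H₀ | H₀ true) = P(S ≥ 7 | p = 2/5), with S ~ Binomial(11, 2/5).
P(S ≥ 7) = Σ_{j=7}^{11} C(11,j)·(2/5)^j·(3/5)^{11-j} = 194048/1953125.

194048/1953125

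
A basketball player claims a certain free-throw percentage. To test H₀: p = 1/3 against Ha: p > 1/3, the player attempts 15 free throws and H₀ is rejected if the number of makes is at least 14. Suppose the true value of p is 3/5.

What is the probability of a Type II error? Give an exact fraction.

30359740148/30517578125

Under the alternative p = 3/5, S ~ Binomial(15, 3/5); β is the probability the test does not reject, P(S < 14).
Adding the binomial probabilities P(S=0)+…+P(S=13) at p = 3/5 gives 30359740148/30517578125.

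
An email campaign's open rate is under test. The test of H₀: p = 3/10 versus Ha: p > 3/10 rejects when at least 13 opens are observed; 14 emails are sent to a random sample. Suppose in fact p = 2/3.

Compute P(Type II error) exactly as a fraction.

β = P(fail to reject H₀ | Ha true) = P(X ≤ 12 | p = 2/3), X ~ Binomial(14, 2/3).
Equivalently, β = 1 − P(X ≥ 13) = 4651897/4782969.

4651897/4782969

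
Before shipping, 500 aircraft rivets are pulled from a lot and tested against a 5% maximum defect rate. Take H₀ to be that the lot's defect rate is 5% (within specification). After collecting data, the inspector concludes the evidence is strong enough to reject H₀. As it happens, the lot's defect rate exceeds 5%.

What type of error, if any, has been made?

No error — this is a correct decision.

The test rejected a false H₀ — the decision matches the true state.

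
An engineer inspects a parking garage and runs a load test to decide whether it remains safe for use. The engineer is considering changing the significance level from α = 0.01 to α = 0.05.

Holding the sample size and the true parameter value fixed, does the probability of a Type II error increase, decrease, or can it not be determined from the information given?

Relaxing α lowers the evidence threshold; under Ha, outcomes that previously fell short now trigger rejection.

It decreases.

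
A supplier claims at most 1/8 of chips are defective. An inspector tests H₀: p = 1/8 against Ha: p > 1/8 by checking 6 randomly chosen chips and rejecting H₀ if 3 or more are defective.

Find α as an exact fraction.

3819/131072

Under H₀, S ~ Binomial(6, 1/8); the Type I error rate is P(S ≥ 3).
α = 1 − P(S ≤ 2) = 1 − 127253/131072 = 3819/131072.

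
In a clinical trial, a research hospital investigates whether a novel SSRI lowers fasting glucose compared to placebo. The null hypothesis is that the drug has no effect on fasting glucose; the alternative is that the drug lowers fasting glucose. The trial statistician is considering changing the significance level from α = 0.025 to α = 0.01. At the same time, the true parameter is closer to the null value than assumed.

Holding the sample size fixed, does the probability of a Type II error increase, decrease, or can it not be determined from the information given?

A smaller α moves the rejection region further into the tail. With the alternative true, more outcomes now fall outside the rejection region, so failing to reject becomes more likely. When the true parameter is near the null value, the test has a harder time distinguishing Ha from H₀. Both changes push β in the same direction.

It increases.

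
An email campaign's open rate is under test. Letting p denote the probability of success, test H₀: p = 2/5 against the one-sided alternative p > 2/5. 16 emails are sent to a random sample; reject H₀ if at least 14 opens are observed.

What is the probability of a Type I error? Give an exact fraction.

3866624/30517578125

α = P(reject H₀ | H₀ true) = P(Y ≥ 14 | p = 2/5), with Y ~ Binomial(16, 2/5).
P(Y ≥ 14) = Σ_{j=14}^{16} C(16,j)·(2/5)^j·(3/5)^{16-j} = 3866624/30517578125.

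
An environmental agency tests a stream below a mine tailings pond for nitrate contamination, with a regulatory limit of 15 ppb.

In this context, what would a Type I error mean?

A Type I error would mean concluding that the nitrate concentration exceeds 15 ppb when in fact the nitrate concentration is at or below 15 ppb (safe).

With the conventional null hypothesis that the nitrate concentration is at or below 15 ppb (safe):
A Type I error is rejecting H₀ when H₀ is true.
Here that means declaring the site contaminated and ordering remediation when actually the nitrate concentration is at or below 15 ppb (safe).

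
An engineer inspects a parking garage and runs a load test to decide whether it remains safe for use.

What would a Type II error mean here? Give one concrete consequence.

A Type II error would mean concluding that the structure meets the required load capacity (safe) (or at least failing to establish that the structure is structurally deficient) when in fact the structure is structurally deficient. Consequence: a deficient structure remains in service and may fail under load.

With the conventional null hypothesis that the structure meets the required load capacity (safe):
A Type II error is failing to reject H₀ when H₀ is false.
Here that means keeping the structure open when actually the structure is structurally deficient.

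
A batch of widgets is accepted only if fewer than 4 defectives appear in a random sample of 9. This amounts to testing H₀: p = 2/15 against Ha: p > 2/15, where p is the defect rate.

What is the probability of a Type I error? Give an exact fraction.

The significance level is the probability, assuming p = 2/15, of seeing 4 or more defectives in 9 draws.
α = 1 − P(Y ≤ 3) = 1 − 37567054447/38443359375 = 876304928/38443359375.

876304928/38443359375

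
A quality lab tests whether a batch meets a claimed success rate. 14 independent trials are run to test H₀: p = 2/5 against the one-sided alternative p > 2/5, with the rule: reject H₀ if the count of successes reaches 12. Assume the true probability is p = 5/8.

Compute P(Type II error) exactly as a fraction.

2070361146177/2199023255552

A Type II error is failing to reject when Ha holds: with p = 5/8, β = P(X ≤ 11).
Adding the binomial probabilities P(X=0)+…+P(X=11) at p = 5/8 gives 2070361146177/2199023255552.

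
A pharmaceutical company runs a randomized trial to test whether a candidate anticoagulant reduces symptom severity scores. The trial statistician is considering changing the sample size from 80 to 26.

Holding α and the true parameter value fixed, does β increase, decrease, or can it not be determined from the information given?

With less data the test statistic is noisier; under Ha, more outcomes land inside the acceptance region.

It increases.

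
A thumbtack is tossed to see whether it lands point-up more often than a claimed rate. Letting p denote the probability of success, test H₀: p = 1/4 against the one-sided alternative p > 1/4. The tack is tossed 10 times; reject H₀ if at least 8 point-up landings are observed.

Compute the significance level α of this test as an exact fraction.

109/262144

α = P(reject H₀ | H₀ true) = P(S ≥ 8 | p = 1/4), with S ~ Binomial(10, 1/4).
Summing C(10,j)(1/4)^j(3/4)^{10−j} for j = 8,…,10 gives 109/262144.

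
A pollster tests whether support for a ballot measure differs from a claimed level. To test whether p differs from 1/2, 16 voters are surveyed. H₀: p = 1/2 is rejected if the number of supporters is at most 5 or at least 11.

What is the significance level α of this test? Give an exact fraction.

6885/32768

α = P(S ≤ 5 or S ≥ 11 | p = 1/2), S ~ Binomial(16, 1/2).
The two tails are symmetric, so α = 2·(1 + 16 + 120 + 560 + 1820 + 4368)/2^16 = 13770/65536 = 6885/32768.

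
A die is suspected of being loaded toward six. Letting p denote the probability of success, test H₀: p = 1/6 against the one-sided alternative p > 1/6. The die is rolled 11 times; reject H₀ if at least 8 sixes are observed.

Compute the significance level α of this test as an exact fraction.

α = P(reject H₀ | H₀ true) = P(Y ≥ 8 | p = 1/6), with Y ~ Binomial(11, 1/6).
P(Y ≥ 8) = Σ_{j=8}^{11} C(11,j)·(1/6)^j·(5/6)^{11-j} = 919/15116544.

919/15116544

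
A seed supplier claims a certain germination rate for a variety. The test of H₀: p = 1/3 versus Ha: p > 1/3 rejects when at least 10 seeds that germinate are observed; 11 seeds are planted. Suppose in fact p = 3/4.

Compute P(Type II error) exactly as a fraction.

1683809/2097152

β = P(fail to reject H₀ | Ha true) = P(K ≤ 9 | p = 3/4), K ~ Binomial(11, 3/4).
Summing C(11,j)·(3/4)^j·(1/4)^{11-j} for j = 0..9 gives 1683809/2097152.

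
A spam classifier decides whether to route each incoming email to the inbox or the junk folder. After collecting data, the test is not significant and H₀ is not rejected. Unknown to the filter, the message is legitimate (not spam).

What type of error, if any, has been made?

The conventional null hypothesis here is that the message is legitimate (not spam).
The test retained a true H₀ — the decision matches the true state.

No error (correct decision).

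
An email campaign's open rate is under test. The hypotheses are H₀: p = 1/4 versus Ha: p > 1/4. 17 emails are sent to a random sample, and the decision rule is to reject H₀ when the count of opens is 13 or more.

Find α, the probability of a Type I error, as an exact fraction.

3319/268435456

The Type I error probability is α = P(X ≥ 13) computed under H₀, where X ~ Binomial(17, 1/4).
P(X ≥ 13) = Σ_{j=13}^{17} C(17,j)·(1/4)^j·(3/4)^{17-j} = 3319/268435456.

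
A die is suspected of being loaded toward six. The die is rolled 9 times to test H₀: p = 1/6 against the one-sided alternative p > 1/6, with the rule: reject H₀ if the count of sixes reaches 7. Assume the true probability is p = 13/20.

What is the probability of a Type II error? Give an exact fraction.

A Type II error is failing to reject when Ha holds: with p = 13/20, β = P(K ≤ 6).
Equivalently, β = 1 − P(K ≥ 7) = 5301813769/8000000000.

5301813769/8000000000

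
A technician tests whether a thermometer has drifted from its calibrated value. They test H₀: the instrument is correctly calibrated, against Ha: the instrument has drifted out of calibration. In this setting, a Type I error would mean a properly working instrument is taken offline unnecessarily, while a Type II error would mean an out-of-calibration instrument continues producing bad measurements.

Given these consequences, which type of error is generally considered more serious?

Type II error

The Type II consequence (an out-of-calibration instrument continues producing bad measurements) is more severe than the Type I consequence (a properly working instrument is taken offline unnecessarily).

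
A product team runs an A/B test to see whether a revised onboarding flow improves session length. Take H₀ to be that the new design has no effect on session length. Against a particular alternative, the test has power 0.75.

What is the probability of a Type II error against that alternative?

Power = 1 − β, so β = 1 − 0.75 = 0.25.

0.25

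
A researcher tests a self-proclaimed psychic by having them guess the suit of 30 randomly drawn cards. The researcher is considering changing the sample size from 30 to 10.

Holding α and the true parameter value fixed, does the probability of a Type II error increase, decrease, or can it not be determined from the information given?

It increases.

With less data the test statistic is noisier; under Ha, more outcomes land inside the acceptance region.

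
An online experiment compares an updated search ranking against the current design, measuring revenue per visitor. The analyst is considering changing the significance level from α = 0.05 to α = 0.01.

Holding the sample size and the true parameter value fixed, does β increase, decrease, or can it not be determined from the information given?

Lowering α raises the bar for rejection; under Ha, the test now fails to reject on outcomes it previously would have rejected.

It increases.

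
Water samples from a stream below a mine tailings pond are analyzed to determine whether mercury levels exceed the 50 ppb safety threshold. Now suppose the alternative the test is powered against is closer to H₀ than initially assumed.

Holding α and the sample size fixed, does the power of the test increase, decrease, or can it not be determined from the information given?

It decreases.

A smaller true effect puts the Ha sampling distribution closer to H₀, so more of it falls in the non-rejection region.
Since power = 1 − β and β increases, power decreases.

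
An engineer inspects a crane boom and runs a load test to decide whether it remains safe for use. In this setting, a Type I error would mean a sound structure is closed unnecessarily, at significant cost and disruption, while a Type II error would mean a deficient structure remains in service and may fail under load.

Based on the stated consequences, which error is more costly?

The Type II consequence (a deficient structure remains in service and may fail under load) is more severe than the Type I consequence (a sound structure is closed unnecessarily, at significant cost and disruption).

Type II error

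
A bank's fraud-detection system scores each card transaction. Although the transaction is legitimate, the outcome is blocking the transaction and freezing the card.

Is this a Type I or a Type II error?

The null hypothesis here is that the transaction is legitimate.
'Blocking the transaction and freezing the card' corresponds to rejecting H₀.
H₀ was rejected but H₀ is true — a Type I error (false positive).

Type I error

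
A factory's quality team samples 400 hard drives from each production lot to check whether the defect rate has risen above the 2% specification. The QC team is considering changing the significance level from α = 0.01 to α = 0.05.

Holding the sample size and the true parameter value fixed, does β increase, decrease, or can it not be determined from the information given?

Relaxing α lowers the evidence threshold; under Ha, outcomes that previously fell short now trigger rejection.

It decreases.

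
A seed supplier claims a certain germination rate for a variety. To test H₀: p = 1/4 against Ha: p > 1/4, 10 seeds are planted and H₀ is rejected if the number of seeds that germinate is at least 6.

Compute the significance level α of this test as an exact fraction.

The Type I error probability is α = P(K ≥ 6) computed under H₀, where K ~ Binomial(10, 1/4).
Summing C(10,j)(1/4)^j(3/4)^{10−j} for j = 6,…,10 gives 10343/524288.

10343/524288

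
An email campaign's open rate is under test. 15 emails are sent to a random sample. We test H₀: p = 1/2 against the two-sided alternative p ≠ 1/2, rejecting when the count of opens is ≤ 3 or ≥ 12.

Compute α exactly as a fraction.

The significance level is the null-hypothesis probability of the rejection region {≤3} ∪ {≥12}.
The two tails are symmetric, so α = 2·(1 + 15 + 105 + 455)/2^15 = 1152/32768 = 9/256.

9/256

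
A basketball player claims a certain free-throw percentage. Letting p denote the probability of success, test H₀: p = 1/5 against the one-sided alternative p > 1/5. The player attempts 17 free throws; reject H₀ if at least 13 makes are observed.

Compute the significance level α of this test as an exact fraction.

131009/152587890625

The Type I error probability is α = P(X ≥ 13) computed under H₀, where X ~ Binomial(17, 1/5).
P(X ≥ 13) = Σ_{j=13}^{17} C(17,j)·(1/5)^j·(4/5)^{17-j} = 131009/152587890625.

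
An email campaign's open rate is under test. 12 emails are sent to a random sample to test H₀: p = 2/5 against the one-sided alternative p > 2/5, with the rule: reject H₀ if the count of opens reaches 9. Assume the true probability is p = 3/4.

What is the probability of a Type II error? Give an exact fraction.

A Type II error is failing to reject when Ha holds: with p = 3/4, β = P(Y ≤ 8).
Equivalently, β = 1 − P(Y ≥ 9) = 5892517/16777216.

5892517/16777216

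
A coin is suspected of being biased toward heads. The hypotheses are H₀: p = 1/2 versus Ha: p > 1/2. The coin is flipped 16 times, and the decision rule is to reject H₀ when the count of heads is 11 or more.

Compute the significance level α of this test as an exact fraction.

6885/65536

Under H₀, S ~ Binomial(16, 1/2), and α = P(S ≥ 11).
P(S ≥ 11) = [C(16,11) + C(16,12) + C(16,13) + C(16,14) + C(16,15) + C(16,16)] / 2^16 = (4368 + 1820 + 560 + 120 + 16 + 1) / 65536 = 6885/65536.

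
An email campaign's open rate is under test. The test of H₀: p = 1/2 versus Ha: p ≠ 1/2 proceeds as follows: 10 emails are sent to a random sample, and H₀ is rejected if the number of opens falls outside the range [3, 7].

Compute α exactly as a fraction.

7/64

α = P(K ≤ 2 or K ≥ 8 | p = 1/2), K ~ Binomial(10, 1/2).
Each tail has probability (1 + 10 + 45)/1024; doubling gives α = 112/1024 = 7/64.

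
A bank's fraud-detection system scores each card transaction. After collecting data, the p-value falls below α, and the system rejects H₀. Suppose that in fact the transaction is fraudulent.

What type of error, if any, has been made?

No error — this is a correct decision.

The conventional null hypothesis here is that the transaction is legitimate.
The test rejected a false H₀ — the decision matches the true state.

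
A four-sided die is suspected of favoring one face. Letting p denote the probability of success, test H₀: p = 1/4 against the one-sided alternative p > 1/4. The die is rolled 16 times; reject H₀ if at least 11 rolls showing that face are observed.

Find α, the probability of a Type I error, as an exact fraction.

Under H₀, K ~ Binomial(16, 1/4), and α = P(K ≥ 11).
Adding the binomial terms for j = 11 through 16 with p = 1/4 yields 1225093/4294967296.

1225093/4294967296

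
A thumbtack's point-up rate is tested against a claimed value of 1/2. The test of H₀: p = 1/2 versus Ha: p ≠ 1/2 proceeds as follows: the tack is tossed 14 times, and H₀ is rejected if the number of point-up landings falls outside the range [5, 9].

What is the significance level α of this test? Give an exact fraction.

1471/8192

The significance level is the null-hypothesis probability of the rejection region {≤4} ∪ {≥10}.
Each tail has probability (1 + 14 + 91 + 364 + 1001)/16384; doubling gives α = 2942/16384 = 1471/8192.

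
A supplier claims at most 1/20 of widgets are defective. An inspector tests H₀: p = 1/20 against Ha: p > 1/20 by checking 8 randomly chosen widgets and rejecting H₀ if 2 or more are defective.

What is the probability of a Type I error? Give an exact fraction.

1465463047/25600000000

The significance level is the probability, assuming p = 1/20, of seeing 2 or more defectives in 8 draws.
α = 1 − P(Y ≤ 1) = 1 − 24134536953/25600000000 = 1465463047/25600000000.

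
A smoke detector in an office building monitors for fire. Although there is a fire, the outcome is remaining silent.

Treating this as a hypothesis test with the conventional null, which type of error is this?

Type II error

The null hypothesis here is that there is no fire.
'Remaining silent' corresponds to failing to reject H₀.
H₀ was not rejected but H₀ is false — a Type II error (false negative).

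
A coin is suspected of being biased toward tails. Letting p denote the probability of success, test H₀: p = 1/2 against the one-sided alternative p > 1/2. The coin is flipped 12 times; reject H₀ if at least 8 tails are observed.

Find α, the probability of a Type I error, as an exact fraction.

397/2048

α = P(reject H₀ | H₀ true) = P(X ≥ 8 | p = 1/2), with X ~ Binomial(12, 1/2).
P(X ≥ 8) = [C(12,8) + C(12,9) + C(12,10) + C(12,11) + C(12,12)] / 2^12 = (495 + 220 + 66 + 12 + 1) / 4096 = 794/4096 = 397/2048.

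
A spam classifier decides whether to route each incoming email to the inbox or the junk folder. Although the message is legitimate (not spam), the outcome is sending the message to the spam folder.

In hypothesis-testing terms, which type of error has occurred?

Type I error

The null hypothesis here is that the message is legitimate (not spam).
'Sending the message to the spam folder' corresponds to rejecting H₀.
H₀ was rejected but H₀ is true — a Type I error (false positive).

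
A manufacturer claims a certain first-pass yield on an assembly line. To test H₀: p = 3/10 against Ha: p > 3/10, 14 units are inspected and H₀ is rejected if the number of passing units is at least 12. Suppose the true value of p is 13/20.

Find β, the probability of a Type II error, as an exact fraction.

750447350803558569/819200000000000000

β = P(fail to reject H₀ | Ha true) = P(Y ≤ 11 | p = 13/20), Y ~ Binomial(14, 13/20).
Equivalently, β = 1 − P(Y ≥ 12) = 750447350803558569/819200000000000000.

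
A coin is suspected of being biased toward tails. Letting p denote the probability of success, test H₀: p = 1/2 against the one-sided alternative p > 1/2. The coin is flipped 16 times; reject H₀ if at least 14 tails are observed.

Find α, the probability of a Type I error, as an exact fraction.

137/65536

The Type I error probability is α = P(K ≥ 14) computed under H₀, where K ~ Binomial(16, 1/2).
P(K ≥ 14) = [C(16,14) + C(16,15) + C(16,16)] / 2^16 = (120 + 16 + 1) / 65536 = 137/65536.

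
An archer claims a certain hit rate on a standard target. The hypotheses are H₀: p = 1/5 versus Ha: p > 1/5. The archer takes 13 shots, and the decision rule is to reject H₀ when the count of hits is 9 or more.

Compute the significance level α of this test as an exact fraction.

40529/244140625

Under H₀, X ~ Binomial(13, 1/5), and α = P(X ≥ 9).
Adding the binomial terms for j = 9 through 13 with p = 1/5 yields 40529/244140625.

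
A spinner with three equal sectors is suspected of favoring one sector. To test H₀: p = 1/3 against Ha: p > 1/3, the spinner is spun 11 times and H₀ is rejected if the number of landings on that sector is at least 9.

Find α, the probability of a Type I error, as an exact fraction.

1/729

The Type I error probability is α = P(K ≥ 9) computed under H₀, where K ~ Binomial(11, 1/3).
Adding the binomial terms for j = 9 through 11 with p = 1/3 yields 1/729.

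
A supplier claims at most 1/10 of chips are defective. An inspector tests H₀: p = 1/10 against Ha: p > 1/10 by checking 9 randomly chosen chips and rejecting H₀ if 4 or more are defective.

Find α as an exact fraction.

α = P(reject H₀ | H₀ true) = P(K ≥ 4 | p = 1/10), K ~ Binomial(9, 1/10).
α = 1 − P(K ≤ 3) = 1 − 495834453/500000000 = 4165547/500000000.

4165547/500000000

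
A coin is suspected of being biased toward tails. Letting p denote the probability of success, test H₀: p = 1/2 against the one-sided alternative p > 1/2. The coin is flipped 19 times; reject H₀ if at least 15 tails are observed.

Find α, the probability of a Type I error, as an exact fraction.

α = P(reject H₀ | H₀ true) = P(S ≥ 15 | p = 1/2), with S ~ Binomial(19, 1/2).
That's C(19,15) + C(19,16) + C(19,17) + C(19,18) + C(19,19) over 2^19, i.e. (3876 + 969 + 171 + 19 + 1)/524288 = 5036/524288 = 1259/131072.

1259/131072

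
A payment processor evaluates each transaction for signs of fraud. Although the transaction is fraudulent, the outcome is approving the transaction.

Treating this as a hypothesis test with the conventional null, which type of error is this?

Type II error

The null hypothesis here is that the transaction is legitimate.
'Approving the transaction' corresponds to failing to reject H₀.
H₀ was not rejected but H₀ is false — a Type II error (false negative).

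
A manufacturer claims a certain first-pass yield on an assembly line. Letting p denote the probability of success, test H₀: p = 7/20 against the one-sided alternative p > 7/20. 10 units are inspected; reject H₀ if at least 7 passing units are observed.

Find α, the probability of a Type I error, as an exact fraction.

Under H₀, S ~ Binomial(10, 7/20), and α = P(S ≥ 7).
Summing C(10,j)(7/20)^j(13/20)^{10−j} for j = 7,…,10 gives 66622158071/2560000000000.

66622158071/2560000000000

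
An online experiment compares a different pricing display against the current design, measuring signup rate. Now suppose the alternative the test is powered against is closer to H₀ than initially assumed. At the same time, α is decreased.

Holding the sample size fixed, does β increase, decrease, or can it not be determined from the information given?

It increases.

When the true parameter is near the null value, the test has a harder time distinguishing Ha from H₀. A smaller α moves the rejection region further into the tail. With the alternative true, more outcomes now fall outside the rejection region, so failing to reject becomes more likely. Both changes push β in the same direction.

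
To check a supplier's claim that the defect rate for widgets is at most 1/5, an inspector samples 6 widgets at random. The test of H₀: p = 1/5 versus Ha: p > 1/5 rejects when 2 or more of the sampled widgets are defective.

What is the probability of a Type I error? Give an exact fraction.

1077/3125

The significance level is the probability, assuming p = 1/5, of seeing 2 or more defectives in 6 draws.
Computing the lower-tail complement: 1 − 2048/3125 = 1077/3125.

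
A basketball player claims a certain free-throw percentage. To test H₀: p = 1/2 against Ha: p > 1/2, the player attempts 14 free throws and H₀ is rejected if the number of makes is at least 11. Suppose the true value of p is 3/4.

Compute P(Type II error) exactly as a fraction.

64244663/134217728

Under the alternative p = 3/4, X ~ Binomial(14, 3/4); β is the probability the test does not reject, P(X < 11).
Summing C(14,j)·(3/4)^j·(1/4)^{14-j} for j = 0..10 gives 64244663/134217728.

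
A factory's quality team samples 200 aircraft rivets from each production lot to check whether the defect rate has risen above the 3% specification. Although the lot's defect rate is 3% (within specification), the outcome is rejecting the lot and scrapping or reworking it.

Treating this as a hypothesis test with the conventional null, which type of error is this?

Type I error

The null hypothesis here is that the lot's defect rate is 3% (within specification).
'Rejecting the lot and scrapping or reworking it' corresponds to rejecting H₀.
H₀ was rejected but H₀ is true — a Type I error (false positive).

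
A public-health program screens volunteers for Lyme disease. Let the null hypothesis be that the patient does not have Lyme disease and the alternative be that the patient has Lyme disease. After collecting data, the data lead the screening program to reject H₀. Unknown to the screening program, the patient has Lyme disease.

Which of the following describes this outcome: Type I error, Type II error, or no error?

The test rejected a false H₀ — the decision matches the true state.

No error (correct decision).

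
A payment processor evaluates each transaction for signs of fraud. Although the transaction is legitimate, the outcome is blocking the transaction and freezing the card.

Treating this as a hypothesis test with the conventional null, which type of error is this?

The null hypothesis here is that the transaction is legitimate.
'Blocking the transaction and freezing the card' corresponds to rejecting H₀.
H₀ was rejected but H₀ is true — a Type I error (false positive).

Type I error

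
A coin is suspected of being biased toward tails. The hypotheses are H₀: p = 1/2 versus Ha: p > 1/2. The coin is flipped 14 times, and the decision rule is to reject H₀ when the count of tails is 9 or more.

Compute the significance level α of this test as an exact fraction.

3473/16384

The Type I error probability is α = P(K ≥ 9) computed under H₀, where K ~ Binomial(14, 1/2).
P(K ≥ 9) = [C(14,9) + C(14,10) + C(14,11) + C(14,12) + C(14,13) + C(14,14)] / 2^14 = (2002 + 1001 + 364 + 91 + 14 + 1) / 16384 = 3473/16384.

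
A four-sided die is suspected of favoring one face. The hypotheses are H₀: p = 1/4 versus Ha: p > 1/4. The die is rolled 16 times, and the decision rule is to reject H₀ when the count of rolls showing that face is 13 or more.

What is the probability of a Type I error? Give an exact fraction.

The Type I error probability is α = P(X ≥ 13) computed under H₀, where X ~ Binomial(16, 1/4).
Summing C(16,j)(1/4)^j(3/4)^{16−j} for j = 13,…,16 gives 16249/4294967296.

16249/4294967296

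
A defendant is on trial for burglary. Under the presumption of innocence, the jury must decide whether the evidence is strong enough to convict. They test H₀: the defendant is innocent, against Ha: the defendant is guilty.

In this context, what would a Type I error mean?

A Type I error is rejecting H₀ when H₀ is true.
Here that means convicting the defendant when actually the defendant is innocent.

A Type I error would mean concluding that the defendant is guilty when in fact the defendant is innocent.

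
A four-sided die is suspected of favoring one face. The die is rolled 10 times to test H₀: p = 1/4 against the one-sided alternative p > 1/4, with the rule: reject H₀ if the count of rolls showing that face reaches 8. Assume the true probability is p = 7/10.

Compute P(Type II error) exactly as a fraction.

771521517/1250000000

Under the alternative p = 7/10, X ~ Binomial(10, 7/10); β is the probability the test does not reject, P(X < 8).
Summing C(10,j)·(7/10)^j·(3/10)^{10-j} for j = 0..7 gives 771521517/1250000000.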